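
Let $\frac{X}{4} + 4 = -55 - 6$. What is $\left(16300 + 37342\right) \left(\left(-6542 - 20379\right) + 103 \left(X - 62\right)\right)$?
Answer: $-3223186854$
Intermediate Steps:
$X = -260$ ($X = -16 + 4 \left(-55 - 6\right) = -16 + 4 \left(-61\right) = -16 - 244 = -260$)
$\left(16300 + 37342\right) \left(\left(-6542 - 20379\right) + 103 \left(X - 62\right)\right) = \left(16300 + 37342\right) \left(\left(-6542 - 20379\right) + 103 \left(-260 - 62\right)\right) = 53642 \left(-26921 + 103 \left(-322\right)\right) = 53642 \left(-26921 - 33166\right) = 53642 \left(-60087\right) = -3223186854$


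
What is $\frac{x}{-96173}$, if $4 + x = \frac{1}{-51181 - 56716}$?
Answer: $\frac{431589}{10376778181} \approx 4.1592 \cdot 10^{-5}$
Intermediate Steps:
$x = - \frac{431589}{107897}$ ($x = -4 + \frac{1}{-51181 - 56716} = -4 + \frac{1}{-107897} = -4 - \frac{1}{107897} = - \frac{431589}{107897} \approx -4.0$)
$\frac{x}{-96173} = - \frac{431589}{107897 \left(-96173\right)} = \left(- \frac{431589}{107897}\right) \left(- \frac{1}{96173}\right) = \frac{431589}{10376778181}$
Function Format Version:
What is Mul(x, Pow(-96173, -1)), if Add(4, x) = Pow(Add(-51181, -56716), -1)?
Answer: Rational(431589, 10376778181) ≈ 4.1592e-5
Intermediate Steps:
x = Rational(-431589, 107897) (x = Add(-4, Pow(Add(-51181, -56716), -1)) = Add(-4, Pow(-107897, -1)) = Add(-4, Rational(-1, 107897)) = Rational(-431589, 107897) ≈ -4.0000)
Mul(x, Pow(-96173, -1)) = Mul(Rational(-431589, 107897), Pow(-96173, -1)) = Mul(Rational(-431589, 107897), Rational(-1, 96173)) = Rational(431589, 10376778181)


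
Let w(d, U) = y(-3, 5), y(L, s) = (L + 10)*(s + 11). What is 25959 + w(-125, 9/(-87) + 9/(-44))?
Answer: 26071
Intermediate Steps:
y(L, s) = (10 + L)*(11 + s)
w(d, U) = 112 (w(d, U) = 110 + 10*5 + 11*(-3) - 3*5 = 110 + 50 - 33 - 15 = 112)
25959 + w(-125, 9/(-87) + 9/(-44)) = 25959 + 112 = 26071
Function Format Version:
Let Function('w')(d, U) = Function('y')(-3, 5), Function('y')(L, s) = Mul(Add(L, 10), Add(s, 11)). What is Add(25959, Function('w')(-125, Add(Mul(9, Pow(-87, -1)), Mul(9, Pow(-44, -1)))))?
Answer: 26071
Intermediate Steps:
Function('y')(L, s) = Mul(Add(10, L), Add(11, s))
Function('w')(d, U) = 112 (Function('w')(d, U) = Add(110, Mul(10, 5), Mul(11, -3), Mul(-3, 5)) = Add(110, 50, -33, -15) = 112)
Add(25959, Function('w')(-125, Add(Mul(9, Pow(-87, -1)), Mul(9, Pow(-44, -1))))) = Add(25959, 112) = 26071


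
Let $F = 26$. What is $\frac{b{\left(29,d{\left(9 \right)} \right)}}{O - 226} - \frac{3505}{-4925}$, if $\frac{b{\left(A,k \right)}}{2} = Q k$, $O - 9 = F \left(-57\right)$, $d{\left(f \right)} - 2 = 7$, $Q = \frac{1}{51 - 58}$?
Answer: $\frac{8354723}{11714605} \approx 0.71319$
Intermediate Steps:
$Q = - \frac{1}{7}$ ($Q = \frac{1}{-7} = - \frac{1}{7} \approx -0.14286$)
$d{\left(f \right)} = 9$ ($d{\left(f \right)} = 2 + 7 = 9$)
$O = -1473$ ($O = 9 + 26 \left(-57\right) = 9 - 1482 = -1473$)
$b{\left(A,k \right)} = - \frac{2 k}{7}$ ($b{\left(A,k \right)} = 2 \left(- \frac{k}{7}\right) = - \frac{2 k}{7}$)
$\frac{b{\left(29,d{\left(9 \right)} \right)}}{O - 226} - \frac{3505}{-4925} = \frac{\left(- \frac{2}{7}\right) 9}{-1473 - 226} - \frac{3505}{-4925} = - \frac{18}{7 \left(-1473 - 226\right)} - - \frac{701}{985} = - \frac{18}{7 \left(-1699\right)} + \frac{701}{985} = \left(- \frac{18}{7}\right) \left(- \frac{1}{1699}\right) + \frac{701}{985} = \frac{18}{11893} + \frac{701}{985} = \frac{8354723}{11714605}$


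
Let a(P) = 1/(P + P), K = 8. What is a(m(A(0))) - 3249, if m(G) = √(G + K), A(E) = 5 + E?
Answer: -3249 + √13/26 ≈ -3248.9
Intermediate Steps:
m(G) = √(8 + G) (m(G) = √(G + 8) = √(8 + G))
a(P) = 1/(2*P)
a(m(A(0))) - 3249 = 1/(2*(√(8 + (5 + 0)))) - 3249 = 1/(2*(√(8 + 5))) - 3249 = 1/(2*(√13)) - 3249 = (√13/13)/2 - 3249 = √13/26 - 3249 = -3249 + √13/26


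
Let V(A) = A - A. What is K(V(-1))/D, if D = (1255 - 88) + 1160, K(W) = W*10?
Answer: 0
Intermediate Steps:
V(A) = 0
K(W) = 10*W
D = 2327 (D = 1167 + 1160 = 2327)
K(V(-1))/D = (10*0)/2327 = 0*(1/2327) = 0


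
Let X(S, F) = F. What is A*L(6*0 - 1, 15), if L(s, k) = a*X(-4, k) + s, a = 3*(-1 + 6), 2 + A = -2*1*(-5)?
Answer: 1792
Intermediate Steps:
A = 8 (A = -2 - 2*1*(-5) = -2 - 2*(-5) = -2 + 10 = 8)
a = 15 (a = 3*5 = 15)
L(s, k) = s + 15*k (L(s, k) = 15*k + s = s + 15*k)
A*L(6*0 - 1, 15) = 8*((6*0 - 1) + 15*15) = 8*((0 - 1) + 225) = 8*(-1 + 225) = 8*224 = 1792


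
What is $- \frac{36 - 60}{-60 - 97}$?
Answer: $- \frac{24}{157} \approx -0.15287$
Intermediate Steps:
$- \frac{36 - 60}{-60 - 97} = - \frac{-24}{-157} = - \frac{\left(-24\right) \left(-1\right)}{157} = \left(-1\right) \frac{24}{157} = - \frac{24}{157}$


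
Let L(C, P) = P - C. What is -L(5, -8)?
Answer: 13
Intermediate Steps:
-L(5, -8) = -(-8 - 1*5) = -(-8 - 5) = -1*(-13) = 13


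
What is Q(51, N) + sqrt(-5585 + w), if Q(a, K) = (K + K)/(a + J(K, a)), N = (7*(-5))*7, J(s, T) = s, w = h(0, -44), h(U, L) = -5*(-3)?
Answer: 245/97 + I*sqrt(5570) ≈ 2.5258 + 74.632*I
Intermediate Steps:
h(U, L) = 15
w = 15
N = -245 (N = -35*7 = -245)
Q(a, K) = 2*K/(K + a) (Q(a, K) = (K + K)/(a + K) = (2*K)/(K + a) = 2*K/(K + a))
Q(51, N) + sqrt(-5585 + w) = 2*(-245)/(-245 + 51) + sqrt(-5585 + 15) = 2*(-245)/(-194) + sqrt(-5570) = 2*(-245)*(-1/194) + I*sqrt(5570) = 245/97 + I*sqrt(5570)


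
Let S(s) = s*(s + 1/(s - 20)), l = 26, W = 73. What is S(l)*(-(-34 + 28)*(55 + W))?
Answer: 522496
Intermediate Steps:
S(s) = s*(s + 1/(-20 + s))
S(l)*(-(-34 + 28)*(55 + W)) = (26*(1 + 26**2 - 20*26)/(-20 + 26))*(-(-34 + 28)*(55 + 73)) = (26*(1 + 676 - 520)/6)*(-(-6)*128) = (26*(1/6)*157)*(-1*(-768)) = (2041/3)*768 = 522496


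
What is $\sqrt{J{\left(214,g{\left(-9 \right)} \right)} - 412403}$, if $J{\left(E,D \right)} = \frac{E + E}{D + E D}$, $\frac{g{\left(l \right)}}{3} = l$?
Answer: $\frac{i \sqrt{1544129898735}}{1935} \approx 642.19 i$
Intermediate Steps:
$g{\left(l \right)} = 3 l$
$J{\left(E,D \right)} = \frac{2 E}{D + D E}$
$\sqrt{J{\left(214,g{\left(-9 \right)} \right)} - 412403} = \sqrt{2 \cdot 214 \frac{1}{3 \left(-9\right)} \frac{1}{1 + 214} - 412403} = \sqrt{2 \cdot 214 \frac{1}{-27} \cdot \frac{1}{215} - 412403} = \sqrt{2 \cdot 214 \left(- \frac{1}{27}\right) \frac{1}{215} - 412403} = \sqrt{- \frac{428}{5805} - 412403} = \sqrt{- \frac{2393999843}{5805}} = \frac{i \sqrt{1544129898735}}{1935}$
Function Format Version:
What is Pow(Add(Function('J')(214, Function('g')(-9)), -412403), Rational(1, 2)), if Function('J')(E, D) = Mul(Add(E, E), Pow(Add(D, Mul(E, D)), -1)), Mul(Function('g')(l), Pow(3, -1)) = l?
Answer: Mul(Rational(1, 1935), I, Pow(1544129898735, Rational(1, 2))) ≈ Mul(642.19, I)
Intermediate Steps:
Function('g')(l) = Mul(3, l)
Function('J')(E, D) = Mul(2, E, Pow(Add(D, Mul(D, E)), -1)) (Function('J')(E, D) = Mul(Mul(2, E), Pow(Add(D, Mul(D, E)), -1)) = Mul(2, E, Pow(Add(D, Mul(D, E)), -1)))
Pow(Add(Function('J')(214, Function('g')(-9)), -412403), Rational(1, 2)) = Pow(Add(Mul(2, 214, Pow(Mul(3, -9), -1), Pow(Add(1, 214), -1)), -412403), Rational(1, 2)) = Pow(Add(Mul(2, 214, Pow(-27, -1), Pow(215, -1)), -412403), Rational(1, 2)) = Pow(Add(Mul(2, 214, Rational(-1, 27), Rational(1, 215)), -412403), Rational(1, 2)) = Pow(Add(Rational(-428, 5805), -412403), Rational(1, 2)) = Pow(Rational(-2393999843, 5805), Rational(1, 2)) = Mul(Rational(1, 1935), I, Pow(1544129898735, Rational(1, 2)))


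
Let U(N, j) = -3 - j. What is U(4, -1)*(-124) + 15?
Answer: 263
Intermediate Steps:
U(4, -1)*(-124) + 15 = (-3 - 1*(-1))*(-124) + 15 = (-3 + 1)*(-124) + 15 = -2*(-124) + 15 = 248 + 15 = 263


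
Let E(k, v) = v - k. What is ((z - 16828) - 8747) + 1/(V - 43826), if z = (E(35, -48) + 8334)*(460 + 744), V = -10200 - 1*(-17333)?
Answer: 363577323896/36693 ≈ 9.9086e+6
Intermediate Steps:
V = 7133 (V = -10200 + 17333 = 7133)
z = 9934204 (z = ((-48 - 1*35) + 8334)*(460 + 744) = ((-48 - 35) + 8334)*1204 = (-83 + 8334)*1204 = 8251*1204 = 9934204)
((z - 16828) - 8747) + 1/(V - 43826) = ((9934204 - 16828) - 8747) + 1/(7133 - 43826) = (9917376 - 8747) + 1/(-36693) = 9908629 - 1/36693 = 363577323896/36693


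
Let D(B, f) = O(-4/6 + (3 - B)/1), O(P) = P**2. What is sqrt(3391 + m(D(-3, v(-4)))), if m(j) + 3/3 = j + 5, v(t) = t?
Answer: sqrt(30811)/3 ≈ 58.510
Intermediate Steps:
D(B, f) = (7/3 - B)**2 (D(B, f) = (-4/6 + (3 - B)/1)**2 = (-4*1/6 + (3 - B)*1)**2 = (-2/3 + (3 - B))**2 = (7/3 - B)**2)
m(j) = 4 + j (m(j) = -1 + (j + 5) = -1 + (5 + j) = 4 + j)
sqrt(3391 + m(D(-3, v(-4)))) = sqrt(3391 + (4 + (-7 + 3*(-3))**2/9)) = sqrt(3391 + (4 + (-7 - 9)**2/9)) = sqrt(3391 + (4 + (1/9)*(-16)**2)) = sqrt(3391 + (4 + (1/9)*256)) = sqrt(3391 + (4 + 256/9)) = sqrt(3391 + 292/9) = sqrt(30811/9) = sqrt(30811)/3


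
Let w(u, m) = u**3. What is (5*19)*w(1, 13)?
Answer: 95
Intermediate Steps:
(5*19)*w(1, 13) = (5*19)*1**3 = 95*1 = 95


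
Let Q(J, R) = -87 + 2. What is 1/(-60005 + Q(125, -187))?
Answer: -1/60090 ≈ -1.6642e-5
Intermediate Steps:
Q(J, R) = -85
1/(-60005 + Q(125, -187)) = 1/(-60005 - 85) = 1/(-60090) = -1/60090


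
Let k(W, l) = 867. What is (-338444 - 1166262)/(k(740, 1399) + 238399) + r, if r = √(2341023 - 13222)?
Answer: -752353/119633 + √2327801 ≈ 1519.4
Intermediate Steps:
r = √2327801 ≈ 1525.7
(-338444 - 1166262)/(k(740, 1399) + 238399) + r = (-338444 - 1166262)/(867 + 238399) + √2327801 = -1504706/239266 + √2327801 = -1504706*1/239266 + √2327801 = -752353/119633 + √2327801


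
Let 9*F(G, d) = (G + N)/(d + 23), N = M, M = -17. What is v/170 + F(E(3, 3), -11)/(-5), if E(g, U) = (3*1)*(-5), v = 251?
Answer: 7049/4590 ≈ 1.5357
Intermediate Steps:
N = -17
E(g, U) = -15 (E(g, U) = 3*(-5) = -15)
F(G, d) = (-17 + G)/(9*(23 + d)) (F(G, d) = ((G - 17)/(d + 23))/9 = ((-17 + G)/(23 + d))/9 = (-17 + G)/(9*(23 + d)))
v/170 + F(E(3, 3), -11)/(-5) = 251/170 + ((-17 - 15)/(9*(23 - 11)))/(-5) = 251*(1/170) + ((⅑)*(-32)/12)*(-⅕) = 251/170 + ((⅑)*(1/12)*(-32))*(-⅕) = 251/170 - 8/27*(-⅕) = 251/170 + 8/135 = 7049/4590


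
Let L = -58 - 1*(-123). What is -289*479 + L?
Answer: -138366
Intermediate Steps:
L = 65 (L = -58 + 123 = 65)
-289*479 + L = -289*479 + 65 = -138431 + 65 = -138366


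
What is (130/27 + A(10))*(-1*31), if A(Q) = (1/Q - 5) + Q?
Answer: -82987/270 ≈ -307.36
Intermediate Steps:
A(Q) = -5 + Q + 1/Q (A(Q) = (-5 + 1/Q) + Q = -5 + Q + 1/Q)
(130/27 + A(10))*(-1*31) = (130/27 + (-5 + 10 + 1/10))*(-1*31) = (130*(1/27) + (-5 + 10 + ⅒))*(-31) = (130/27 + 51/10)*(-31) = (2677/270)*(-31) = -82987/270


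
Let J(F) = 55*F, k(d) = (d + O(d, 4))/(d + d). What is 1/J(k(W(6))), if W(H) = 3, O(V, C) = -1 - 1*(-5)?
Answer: 6/385 ≈ 0.015584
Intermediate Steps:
O(V, C) = 4 (O(V, C) = -1 + 5 = 4)
k(d) = (4 + d)/(2*d) (k(d) = (d + 4)/(d + d) = (4 + d)/((2*d)) = (4 + d)*(1/(2*d)) = (4 + d)/(2*d))
1/J(k(W(6))) = 1/(55*((½)*(4 + 3)/3)) = 1/(55*((½)*(⅓)*7)) = 1/(55*(7/6)) = 1/(385/6) = 6/385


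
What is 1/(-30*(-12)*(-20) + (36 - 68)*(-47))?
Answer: -1/5696 ≈ -0.00017556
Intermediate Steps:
1/(-30*(-12)*(-20) + (36 - 68)*(-47)) = 1/(360*(-20) - 32*(-47)) = 1/(-7200 + 1504) = 1/(-5696) = -1/5696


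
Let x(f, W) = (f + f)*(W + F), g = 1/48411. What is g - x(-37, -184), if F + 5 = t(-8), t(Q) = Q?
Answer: -705735557/48411 ≈ -14578.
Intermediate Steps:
F = -13 (F = -5 - 8 = -13)
g = 1/48411 ≈ 2.0656e-5
x(f, W) = 2*f*(-13 + W) (x(f, W) = (f + f)*(W - 13) = (2*f)*(-13 + W) = 2*f*(-13 + W))
g - x(-37, -184) = 1/48411 - 2*(-37)*(-13 - 184) = 1/48411 - 2*(-37)*(-197) = 1/48411 - 1*14578 = 1/48411 - 14578 = -705735557/48411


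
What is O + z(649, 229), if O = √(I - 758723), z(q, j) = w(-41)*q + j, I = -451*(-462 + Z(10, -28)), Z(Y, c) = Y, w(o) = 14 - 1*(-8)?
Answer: 14507 + I*√554871 ≈ 14507.0 + 744.9*I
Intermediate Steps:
w(o) = 22 (w(o) = 14 + 8 = 22)
I = 203852 (I = -451*(-462 + 10) = -451*(-452) = 203852)
z(q, j) = j + 22*q (z(q, j) = 22*q + j = j + 22*q)
O = I*√554871 (O = √(203852 - 758723) = √(-554871) = I*√554871 ≈ 744.9*I)
O + z(649, 229) = I*√554871 + (229 + 22*649) = I*√554871 + (229 + 14278) = I*√554871 + 14507 = 14507 + I*√554871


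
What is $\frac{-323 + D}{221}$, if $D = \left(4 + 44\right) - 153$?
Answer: $- \frac{428}{221} \approx -1.9367$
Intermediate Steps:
$D = -105$ ($D = 48 - 153 = -105$)
$\frac{-323 + D}{221} = \frac{-323 - 105}{221} = \frac{1}{221} \left(-428\right) = - \frac{428}{221}$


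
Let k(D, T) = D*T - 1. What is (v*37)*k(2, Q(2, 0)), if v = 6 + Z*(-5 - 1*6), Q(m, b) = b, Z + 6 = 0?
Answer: -2664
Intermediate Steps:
Z = -6 (Z = -6 + 0 = -6)
v = 72 (v = 6 - 6*(-5 - 1*6) = 6 - 6*(-5 - 6) = 6 - 6*(-11) = 6 + 66 = 72)
k(D, T) = -1 + D*T
(v*37)*k(2, Q(2, 0)) = (72*37)*(-1 + 2*0) = 2664*(-1 + 0) = 2664*(-1) = -2664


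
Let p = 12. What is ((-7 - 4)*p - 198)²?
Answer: 108900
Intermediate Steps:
((-7 - 4)*p - 198)² = ((-7 - 4)*12 - 198)² = (-11*12 - 198)² = (-132 - 198)² = (-330)² = 108900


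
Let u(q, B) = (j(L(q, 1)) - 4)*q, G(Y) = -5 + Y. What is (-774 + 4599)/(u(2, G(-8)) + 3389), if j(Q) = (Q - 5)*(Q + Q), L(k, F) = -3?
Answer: 1275/1159 ≈ 1.1001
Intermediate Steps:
j(Q) = 2*Q*(-5 + Q) (j(Q) = (-5 + Q)*(2*Q) = 2*Q*(-5 + Q))
u(q, B) = 44*q (u(q, B) = (2*(-3)*(-5 - 3) - 4)*q = (2*(-3)*(-8) - 4)*q = (48 - 4)*q = 44*q)
(-774 + 4599)/(u(2, G(-8)) + 3389) = (-774 + 4599)/(44*2 + 3389) = 3825/(88 + 3389) = 3825/3477 = 3825*(1/3477) = 1275/1159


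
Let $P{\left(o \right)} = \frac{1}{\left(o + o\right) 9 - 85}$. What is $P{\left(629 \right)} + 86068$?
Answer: $\frac{967146117}{11237} \approx 86068.0$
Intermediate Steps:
$P{\left(o \right)} = \frac{1}{-85 + 18 o}$ ($P{\left(o \right)} = \frac{1}{2 o 9 - 85} = \frac{1}{18 o - 85} = \frac{1}{-85 + 18 o}$)
$P{\left(629 \right)} + 86068 = \frac{1}{-85 + 18 \cdot 629} + 86068 = \frac{1}{-85 + 11322} + 86068 = \frac{1}{11237} + 86068 = \frac{967146117}{11237}$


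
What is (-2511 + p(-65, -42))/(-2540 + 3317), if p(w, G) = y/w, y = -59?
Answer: -23308/7215 ≈ -3.2305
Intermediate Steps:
p(w, G) = -59/w
(-2511 + p(-65, -42))/(-2540 + 3317) = (-2511 - 59/(-65))/(-2540 + 3317) = (-2511 - 59*(-1/65))/777 = (-2511 + 59/65)*(1/777) = -163156/65*1/777 = -23308/7215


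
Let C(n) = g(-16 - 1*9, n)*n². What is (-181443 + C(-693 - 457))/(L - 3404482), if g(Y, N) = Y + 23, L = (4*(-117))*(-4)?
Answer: 2826443/3402610 ≈ 0.83067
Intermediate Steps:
L = 1872 (L = -468*(-4) = 1872)
g(Y, N) = 23 + Y
C(n) = -2*n² (C(n) = (23 + (-16 - 1*9))*n² = (23 + (-16 - 9))*n² = (23 - 25)*n² = -2*n²)
(-181443 + C(-693 - 457))/(L - 3404482) = (-181443 - 2*(-693 - 457)²)/(1872 - 3404482) = (-181443 - 2*(-1150)²)/(-3402610) = (-181443 - 2*1322500)*(-1/3402610) = (-181443 - 2645000)*(-1/3402610) = -2826443*(-1/3402610) = 2826443/3402610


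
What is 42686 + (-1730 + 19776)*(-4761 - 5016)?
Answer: -176393056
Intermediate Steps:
42686 + (-1730 + 19776)*(-4761 - 5016) = 42686 + 18046*(-9777) = 42686 - 176435742 = -176393056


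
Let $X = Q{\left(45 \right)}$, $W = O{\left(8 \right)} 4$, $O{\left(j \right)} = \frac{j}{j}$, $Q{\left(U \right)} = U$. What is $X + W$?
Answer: $49$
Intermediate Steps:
$O{\left(j \right)} = 1$
$W = 4$ ($W = 1 \cdot 4 = 4$)
$X = 45$
$X + W = 45 + 4 = 49$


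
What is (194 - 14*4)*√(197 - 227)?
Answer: 138*I*√30 ≈ 755.86*I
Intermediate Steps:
(194 - 14*4)*√(197 - 227) = (194 - 56)*√(-30) = 138*(I*√30) = 138*I*√30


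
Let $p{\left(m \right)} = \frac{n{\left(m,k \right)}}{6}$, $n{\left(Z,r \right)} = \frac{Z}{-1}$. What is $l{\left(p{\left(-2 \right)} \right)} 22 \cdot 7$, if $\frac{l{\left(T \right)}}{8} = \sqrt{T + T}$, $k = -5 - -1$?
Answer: $\frac{1232 \sqrt{6}}{3} \approx 1005.9$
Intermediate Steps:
$k = -4$ ($k = -5 + 1 = -4$)
$n{\left(Z,r \right)} = - Z$ ($n{\left(Z,r \right)} = Z \left(-1\right) = - Z$)
$p{\left(m \right)} = - \frac{m}{6}$ ($p{\left(m \right)} = \frac{\left(-1\right) m}{6} = - m \frac{1}{6} = - \frac{m}{6}$)
$l{\left(T \right)} = 8 \sqrt{2} \sqrt{T}$ ($l{\left(T \right)} = 8 \sqrt{T + T} = 8 \sqrt{2 T} = 8 \sqrt{2} \sqrt{T}$)
$l{\left(p{\left(-2 \right)} \right)} 22 \cdot 7 = 8 \sqrt{2} \sqrt{\left(- \frac{1}{6}\right) \left(-2\right)} 22 \cdot 7 = \frac{8 \sqrt{2}}{\sqrt{3}} \cdot 22 \cdot 7 = 8 \sqrt{2} \frac{\sqrt{3}}{3} \cdot 22 \cdot 7 = \frac{8 \sqrt{6}}{3} \cdot 22 \cdot 7 = \frac{176 \sqrt{6}}{3} \cdot 7 = \frac{1232 \sqrt{6}}{3}$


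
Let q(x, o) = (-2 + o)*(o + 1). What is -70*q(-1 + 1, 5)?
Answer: -1260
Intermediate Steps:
q(x, o) = (1 + o)*(-2 + o) (q(x, o) = (-2 + o)*(1 + o) = (1 + o)*(-2 + o))
-70*q(-1 + 1, 5) = -70*(-2 + 5**2 - 1*5) = -70*(-2 + 25 - 5) = -70*18 = -1260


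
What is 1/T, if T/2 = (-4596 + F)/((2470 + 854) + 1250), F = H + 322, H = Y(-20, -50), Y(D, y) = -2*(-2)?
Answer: -2287/4270 ≈ -0.53560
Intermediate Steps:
Y(D, y) = 4
H = 4
F = 326 (F = 4 + 322 = 326)
T = -4270/2287 (T = 2*((-4596 + 326)/((2470 + 854) + 1250)) = 2*(-4270/(3324 + 1250)) = 2*(-4270/4574) = 2*(-4270*1/4574) = 2*(-2135/2287) = -4270/2287 ≈ -1.8671)
1/T = 1/(-4270/2287) = -2287/4270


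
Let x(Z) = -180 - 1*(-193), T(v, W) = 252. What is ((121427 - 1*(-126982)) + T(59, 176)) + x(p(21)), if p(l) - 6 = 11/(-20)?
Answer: 248674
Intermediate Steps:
p(l) = 109/20 (p(l) = 6 + 11/(-20) = 6 + 11*(-1/20) = 6 - 11/20 = 109/20)
x(Z) = 13 (x(Z) = -180 + 193 = 13)
((121427 - 1*(-126982)) + T(59, 176)) + x(p(21)) = ((121427 - 1*(-126982)) + 252) + 13 = ((121427 + 126982) + 252) + 13 = (248409 + 252) + 13 = 248661 + 13 = 248674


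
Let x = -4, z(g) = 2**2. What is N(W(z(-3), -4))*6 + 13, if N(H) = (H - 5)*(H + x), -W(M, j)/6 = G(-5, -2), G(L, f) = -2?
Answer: 349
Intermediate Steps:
z(g) = 4
W(M, j) = 12 (W(M, j) = -6*(-2) = 12)
N(H) = (-5 + H)*(-4 + H) (N(H) = (H - 5)*(H - 4) = (-5 + H)*(-4 + H))
N(W(z(-3), -4))*6 + 13 = (20 + 12**2 - 9*12)*6 + 13 = (20 + 144 - 108)*6 + 13 = 56*6 + 13 = 336 + 13 = 349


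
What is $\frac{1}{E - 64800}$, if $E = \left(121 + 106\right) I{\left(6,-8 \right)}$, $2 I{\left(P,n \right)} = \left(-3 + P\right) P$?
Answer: $- \frac{1}{62757} \approx -1.5934 \cdot 10^{-5}$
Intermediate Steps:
$I{\left(P,n \right)} = \frac{P \left(-3 + P\right)}{2}$ ($I{\left(P,n \right)} = \frac{\left(-3 + P\right) P}{2} = \frac{P \left(-3 + P\right)}{2}$)
$E = 2043$ ($E = \left(121 + 106\right) \frac{1}{2} \cdot 6 \left(-3 + 6\right) = 227 \cdot \frac{1}{2} \cdot 6 \cdot 3 = 227 \cdot 9 = 2043$)
$\frac{1}{E - 64800} = \frac{1}{2043 - 64800} = \frac{1}{-62757} = - \frac{1}{62757}$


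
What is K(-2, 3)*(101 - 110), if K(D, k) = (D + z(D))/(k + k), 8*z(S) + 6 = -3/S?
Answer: 123/32 ≈ 3.8438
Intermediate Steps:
z(S) = -3/4 - 3/(8*S) (z(S) = -3/4 + (-3/S)/8 = -3/4 - 3/(8*S))
K(D, k) = (D + 3*(-1 - 2*D)/(8*D))/(2*k) (K(D, k) = (D + 3*(-1 - 2*D)/(8*D))/(k + k) = (D + 3*(-1 - 2*D)/(8*D))/((2*k)) = (D + 3*(-1 - 2*D)/(8*D))*(1/(2*k)) = (D + 3*(-1 - 2*D)/(8*D))/(2*k))
K(-2, 3)*(101 - 110) = ((1/16)*(-3 - 6*(-2) + 8*(-2)**2)/(-2*3))*(101 - 110) = ((1/16)*(-1/2)*(1/3)*(-3 + 12 + 8*4))*(-9) = ((1/16)*(-1/2)*(1/3)*(-3 + 12 + 32))*(-9) = ((1/16)*(-1/2)*(1/3)*41)*(-9) = -41/96*(-9) = 123/32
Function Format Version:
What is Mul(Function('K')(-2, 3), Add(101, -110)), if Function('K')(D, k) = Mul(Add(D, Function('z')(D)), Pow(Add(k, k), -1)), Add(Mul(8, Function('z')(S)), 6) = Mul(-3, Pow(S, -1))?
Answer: Rational(123, 32) ≈ 3.8438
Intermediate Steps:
Function('z')(S) = Add(Rational(-3, 4), Mul(Rational(-3, 8), Pow(S, -1))) (Function('z')(S) = Add(Rational(-3, 4), Mul(Rational(1, 8), Mul(-3, Pow(S, -1)))) = Add(Rational(-3, 4), Mul(Rational(-3, 8), Pow(S, -1))))
Function('K')(D, k) = Mul(Rational(1, 2), Pow(k, -1), Add(D, Mul(Rational(3, 8), Pow(D, -1), Add(-1, Mul(-2, D))))) (Function('K')(D, k) = Mul(Add(D, Mul(Rational(3, 8), Pow(D, -1), Add(-1, Mul(-2, D)))), Pow(Add(k, k), -1)) = Mul(Add(D, Mul(Rational(3, 8), Pow(D, -1), Add(-1, Mul(-2, D)))), Pow(Mul(2, k), -1)) = Mul(Add(D, Mul(Rational(3, 8), Pow(D, -1), Add(-1, Mul(-2, D)))), Mul(Rational(1, 2), Pow(k, -1))) = Mul(Rational(1, 2), Pow(k, -1), Add(D, Mul(Rational(3, 8), Pow(D, -1), Add(-1, Mul(-2, D))))))
Mul(Function('K')(-2, 3), Add(101, -110)) = Mul(Mul(Rational(1, 16), Pow(-2, -1), Pow(3, -1), Add(-3, Mul(-6, -2), Mul(8, Pow(-2, 2)))), Add(101, -110)) = Mul(Mul(Rational(1, 16), Rational(-1, 2), Rational(1, 3), Add(-3, 12, Mul(8, 4))), -9) = Mul(Mul(Rational(1, 16), Rational(-1, 2), Rational(1, 3), Add(-3, 12, 32)), -9) = Mul(Mul(Rational(1, 16), Rational(-1, 2), Rational(1, 3), 41), -9) = Mul(Rational(-41, 96), -9) = Rational(123, 32)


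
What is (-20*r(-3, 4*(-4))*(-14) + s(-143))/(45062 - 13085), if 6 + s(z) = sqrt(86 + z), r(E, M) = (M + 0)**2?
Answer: 71674/31977 + I*sqrt(57)/31977 ≈ 2.2414 + 0.0002361*I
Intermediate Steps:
r(E, M) = M**2
s(z) = -6 + sqrt(86 + z)
(-20*r(-3, 4*(-4))*(-14) + s(-143))/(45062 - 13085) = (-20*(4*(-4))**2*(-14) + (-6 + sqrt(86 - 143)))/(45062 - 13085) = (-20*(-16)**2*(-14) + (-6 + sqrt(-57)))/31977 = (-20*256*(-14) + (-6 + I*sqrt(57)))*(1/31977) = (-5120*(-14) + (-6 + I*sqrt(57)))*(1/31977) = (71680 + (-6 + I*sqrt(57)))*(1/31977) = (71674 + I*sqrt(57))*(1/31977) = 71674/31977 + I*sqrt(57)/31977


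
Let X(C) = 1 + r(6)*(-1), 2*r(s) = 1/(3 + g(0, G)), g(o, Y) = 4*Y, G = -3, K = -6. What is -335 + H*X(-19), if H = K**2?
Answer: -297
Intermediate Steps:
r(s) = -1/18 (r(s) = 1/(2*(3 + 4*(-3))) = 1/(2*(3 - 12)) = (1/2)/(-9) = (1/2)*(-1/9) = -1/18)
X(C) = 19/18 (X(C) = 1 - 1/18*(-1) = 1 + 1/18 = 19/18)
H = 36 (H = (-6)**2 = 36)
-335 + H*X(-19) = -335 + 36*(19/18) = -335 + 38 = -297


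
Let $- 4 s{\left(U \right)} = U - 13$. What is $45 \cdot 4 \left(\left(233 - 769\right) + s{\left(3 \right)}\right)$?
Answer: $-96030$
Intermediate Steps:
$s{\left(U \right)} = \frac{13}{4} - \frac{U}{4}$ ($s{\left(U \right)} = - \frac{U - 13}{4} = - \frac{-13 + U}{4} = \frac{13}{4} - \frac{U}{4}$)
$45 \cdot 4 \left(\left(233 - 769\right) + s{\left(3 \right)}\right) = 45 \cdot 4 \left(\left(233 - 769\right) + \left(\frac{13}{4} - \frac{3}{4}\right)\right) = 180 \left(\left(233 - 769\right) + \left(\frac{13}{4} - \frac{3}{4}\right)\right) = 180 \left(-536 + \frac{5}{2}\right) = 180 \left(- \frac{1067}{2}\right) = -96030$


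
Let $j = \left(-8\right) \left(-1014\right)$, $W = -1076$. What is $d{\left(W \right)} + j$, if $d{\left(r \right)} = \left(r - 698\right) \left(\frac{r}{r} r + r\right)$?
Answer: $3825760$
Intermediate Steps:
$d{\left(r \right)} = 2 r \left(-698 + r\right)$ ($d{\left(r \right)} = \left(-698 + r\right) \left(1 r + r\right) = \left(-698 + r\right) \left(r + r\right) = \left(-698 + r\right) 2 r = 2 r \left(-698 + r\right)$)
$j = 8112$
$d{\left(W \right)} + j = 2 \left(-1076\right) \left(-698 - 1076\right) + 8112 = 2 \left(-1076\right) \left(-1774\right) + 8112 = 3817648 + 8112 = 3825760$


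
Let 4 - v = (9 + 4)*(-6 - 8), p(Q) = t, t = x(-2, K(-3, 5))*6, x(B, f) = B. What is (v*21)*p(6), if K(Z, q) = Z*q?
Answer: -46872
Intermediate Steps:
t = -12 (t = -2*6 = -12)
p(Q) = -12
v = 186 (v = 4 - (9 + 4)*(-6 - 8) = 4 - 13*(-14) = 4 - 1*(-182) = 4 + 182 = 186)
(v*21)*p(6) = (186*21)*(-12) = 3906*(-12) = -46872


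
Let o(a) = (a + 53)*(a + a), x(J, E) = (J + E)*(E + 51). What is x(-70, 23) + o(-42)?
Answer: -4402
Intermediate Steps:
x(J, E) = (51 + E)*(E + J) (x(J, E) = (E + J)*(51 + E) = (51 + E)*(E + J))
o(a) = 2*a*(53 + a) (o(a) = (53 + a)*(2*a) = 2*a*(53 + a))
x(-70, 23) + o(-42) = (23**2 + 51*23 + 51*(-70) + 23*(-70)) + 2*(-42)*(53 - 42) = (529 + 1173 - 3570 - 1610) + 2*(-42)*11 = -3478 - 924 = -4402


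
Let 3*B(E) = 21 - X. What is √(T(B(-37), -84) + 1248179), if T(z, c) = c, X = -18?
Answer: √1248095 ≈ 1117.2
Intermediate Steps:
B(E) = 13 (B(E) = (21 - 1*(-18))/3 = (21 + 18)/3 = (⅓)*39 = 13)
√(T(B(-37), -84) + 1248179) = √(-84 + 1248179) = √1248095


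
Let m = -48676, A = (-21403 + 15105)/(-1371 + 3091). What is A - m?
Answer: 41858211/860 ≈ 48672.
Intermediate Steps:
A = -3149/860 (A = -6298/1720 = -6298*1/1720 = -3149/860 ≈ -3.6616)
A - m = -3149/860 - 1*(-48676) = -3149/860 + 48676 = 41858211/860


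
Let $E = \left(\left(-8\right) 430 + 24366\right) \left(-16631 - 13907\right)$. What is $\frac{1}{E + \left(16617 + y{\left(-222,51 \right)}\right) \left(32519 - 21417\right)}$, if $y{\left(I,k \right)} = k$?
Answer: $- \frac{1}{453990052} \approx -2.2027 \cdot 10^{-9}$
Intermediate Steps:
$E = -639038188$ ($E = \left(-3440 + 24366\right) \left(-30538\right) = 20926 \left(-30538\right) = -639038188$)
$\frac{1}{E + \left(16617 + y{\left(-222,51 \right)}\right) \left(32519 - 21417\right)} = \frac{1}{-639038188 + \left(16617 + 51\right) \left(32519 - 21417\right)} = \frac{1}{-639038188 + 16668 \cdot 11102} = \frac{1}{-639038188 + 185048136} = \frac{1}{-453990052} = - \frac{1}{453990052}$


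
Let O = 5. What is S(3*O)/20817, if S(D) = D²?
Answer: 25/2313 ≈ 0.010808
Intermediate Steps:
S(3*O)/20817 = (3*5)²/20817 = 15²*(1/20817) = 225*(1/20817) = 25/2313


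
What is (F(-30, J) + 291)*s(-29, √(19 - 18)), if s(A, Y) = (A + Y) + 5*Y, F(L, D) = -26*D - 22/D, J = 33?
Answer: 39169/3 ≈ 13056.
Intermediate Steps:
s(A, Y) = A + 6*Y
(F(-30, J) + 291)*s(-29, √(19 - 18)) = ((-26*33 - 22/33) + 291)*(-29 + 6*√(19 - 18)) = ((-858 - 22*1/33) + 291)*(-29 + 6*√1) = ((-858 - ⅔) + 291)*(-29 + 6*1) = (-2576/3 + 291)*(-29 + 6) = -1703/3*(-23) = 39169/3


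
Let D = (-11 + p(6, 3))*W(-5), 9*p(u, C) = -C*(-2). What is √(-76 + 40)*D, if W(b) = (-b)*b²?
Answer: -7750*I ≈ -7750.0*I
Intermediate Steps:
W(b) = -b³
p(u, C) = 2*C/9 (p(u, C) = (-C*(-2))/9 = (2*C)/9 = 2*C/9)
D = -3875/3 (D = (-11 + (2/9)*3)*(-1*(-5)³) = (-11 + ⅔)*(-1*(-125)) = -31/3*125 = -3875/3 ≈ -1291.7)
√(-76 + 40)*D = √(-76 + 40)*(-3875/3) = √(-36)*(-3875/3) = (6*I)*(-3875/3) = -7750*I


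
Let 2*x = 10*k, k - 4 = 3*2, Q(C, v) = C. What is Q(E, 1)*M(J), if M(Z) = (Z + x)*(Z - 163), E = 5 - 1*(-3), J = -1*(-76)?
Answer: -87696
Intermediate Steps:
J = 76
E = 8 (E = 5 + 3 = 8)
k = 10 (k = 4 + 3*2 = 4 + 6 = 10)
x = 50 (x = (10*10)/2 = (1/2)*100 = 50)
M(Z) = (-163 + Z)*(50 + Z) (M(Z) = (Z + 50)*(Z - 163) = (50 + Z)*(-163 + Z) = (-163 + Z)*(50 + Z))
Q(E, 1)*M(J) = 8*(-8150 + 76**2 - 113*76) = 8*(-8150 + 5776 - 8588) = 8*(-10962) = -87696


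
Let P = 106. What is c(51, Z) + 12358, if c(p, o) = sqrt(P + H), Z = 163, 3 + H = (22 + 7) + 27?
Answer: 12358 + sqrt(159) ≈ 12371.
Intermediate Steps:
H = 53 (H = -3 + ((22 + 7) + 27) = -3 + (29 + 27) = -3 + 56 = 53)
c(p, o) = sqrt(159) (c(p, o) = sqrt(106 + 53) = sqrt(159))
c(51, Z) + 12358 = sqrt(159) + 12358 = 12358 + sqrt(159)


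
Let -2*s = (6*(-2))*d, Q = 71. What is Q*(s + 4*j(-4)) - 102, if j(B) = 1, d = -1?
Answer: -244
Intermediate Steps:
s = -6 (s = -6*(-2)*(-1)/2 = -(-6)*(-1) = -½*12 = -6)
Q*(s + 4*j(-4)) - 102 = 71*(-6 + 4*1) - 102 = 71*(-6 + 4) - 102 = 71*(-2) - 102 = -142 - 102 = -244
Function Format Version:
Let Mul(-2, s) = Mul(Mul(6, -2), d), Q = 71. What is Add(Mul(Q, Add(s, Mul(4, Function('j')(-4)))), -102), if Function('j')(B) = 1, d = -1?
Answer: -244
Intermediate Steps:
s = -6 (s = Mul(Rational(-1, 2), Mul(Mul(6, -2), -1)) = Mul(Rational(-1, 2), Mul(-12, -1)) = Mul(Rational(-1, 2), 12) = -6)
Add(Mul(Q, Add(s, Mul(4, Function('j')(-4)))), -102) = Add(Mul(71, Add(-6, Mul(4, 1))), -102) = Add(Mul(71, Add(-6, 4)), -102) = Add(Mul(71, -2), -102) = Add(-142, -102) = -244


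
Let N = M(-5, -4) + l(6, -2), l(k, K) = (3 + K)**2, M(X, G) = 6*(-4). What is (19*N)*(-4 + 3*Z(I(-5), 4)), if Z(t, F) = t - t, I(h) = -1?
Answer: 1748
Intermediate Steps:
M(X, G) = -24
Z(t, F) = 0
N = -23 (N = -24 + (3 - 2)**2 = -24 + 1**2 = -24 + 1 = -23)
(19*N)*(-4 + 3*Z(I(-5), 4)) = (19*(-23))*(-4 + 3*0) = -437*(-4 + 0) = -437*(-4) = 1748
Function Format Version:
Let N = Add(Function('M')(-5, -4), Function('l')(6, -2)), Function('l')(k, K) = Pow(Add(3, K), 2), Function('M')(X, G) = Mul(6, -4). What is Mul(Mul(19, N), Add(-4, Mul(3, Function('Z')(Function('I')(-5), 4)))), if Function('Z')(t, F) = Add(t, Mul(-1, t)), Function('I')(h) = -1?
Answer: 1748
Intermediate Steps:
Function('M')(X, G) = -24
Function('Z')(t, F) = 0
N = -23 (N = Add(-24, Pow(Add(3, -2), 2)) = Add(-24, Pow(1, 2)) = Add(-24, 1) = -23)
Mul(Mul(19, N), Add(-4, Mul(3, Function('Z')(Function('I')(-5), 4)))) = Mul(Mul(19, -23), Add(-4, Mul(3, 0))) = Mul(-437, Add(-4, 0)) = Mul(-437, -4) = 1748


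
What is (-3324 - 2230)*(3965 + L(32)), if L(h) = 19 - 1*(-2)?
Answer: -22138244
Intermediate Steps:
L(h) = 21 (L(h) = 19 + 2 = 21)
(-3324 - 2230)*(3965 + L(32)) = (-3324 - 2230)*(3965 + 21) = -5554*3986 = -22138244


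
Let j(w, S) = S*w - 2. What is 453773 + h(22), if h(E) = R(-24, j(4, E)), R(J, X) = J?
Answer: 453749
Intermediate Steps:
j(w, S) = -2 + S*w
h(E) = -24
453773 + h(22) = 453773 - 24 = 453749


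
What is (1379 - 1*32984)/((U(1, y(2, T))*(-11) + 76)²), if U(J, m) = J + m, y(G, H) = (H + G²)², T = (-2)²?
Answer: -10535/136107 ≈ -0.077402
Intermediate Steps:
T = 4
(1379 - 1*32984)/((U(1, y(2, T))*(-11) + 76)²) = (1379 - 1*32984)/(((1 + (4 + 2²)²)*(-11) + 76)²) = (1379 - 32984)/(((1 + (4 + 4)²)*(-11) + 76)²) = -31605/((1 + 8²)*(-11) + 76)² = -31605/((1 + 64)*(-11) + 76)² = -31605/(65*(-11) + 76)² = -31605/(-715 + 76)² = -31605/((-639)²) = -31605/408321 = -31605*1/408321 = -10535/136107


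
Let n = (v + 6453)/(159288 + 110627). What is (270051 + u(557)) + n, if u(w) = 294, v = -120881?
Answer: 72970056247/269915 ≈ 2.7034e+5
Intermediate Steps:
n = -114428/269915 (n = (-120881 + 6453)/(159288 + 110627) = -114428/269915 ≈ -0.42394)
(270051 + u(557)) + n = (270051 + 294) - 114428/269915 = 270345 - 114428/269915 = 72970056247/269915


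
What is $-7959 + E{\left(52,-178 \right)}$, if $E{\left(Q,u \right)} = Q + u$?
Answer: $-8085$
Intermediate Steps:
$-7959 + E{\left(52,-178 \right)} = -7959 + \left(52 - 178\right) = -7959 - 126 = -8085$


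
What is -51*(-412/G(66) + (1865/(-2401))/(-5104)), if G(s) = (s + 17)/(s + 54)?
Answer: 30899492959215/1017140432 ≈ 30379.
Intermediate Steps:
G(s) = (17 + s)/(54 + s)
-51*(-412/G(66) + (1865/(-2401))/(-5104)) = -51*(-412*(54 + 66)/(17 + 66) + (1865/(-2401))/(-5104)) = -51*(-412/(83/120) + (1865*(-1/2401))*(-1/5104)) = -51*(-412/((1/120)*83) - 1865/2401*(-1/5104)) = -51*(-412/83/120 + 1865/12254704) = -51*(-412*120/83 + 1865/12254704) = -51*(-49440/83 + 1865/12254704) = -51*(-605872410965/1017140432) = 30899492959215/1017140432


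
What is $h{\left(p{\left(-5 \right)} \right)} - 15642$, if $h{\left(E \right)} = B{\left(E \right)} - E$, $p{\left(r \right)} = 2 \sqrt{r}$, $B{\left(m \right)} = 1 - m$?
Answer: $-15641 - 4 i \sqrt{5} \approx -15641.0 - 8.9443 i$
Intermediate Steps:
$h{\left(E \right)} = 1 - 2 E$ ($h{\left(E \right)} = \left(1 - E\right) - E = 1 - 2 E$)
$h{\left(p{\left(-5 \right)} \right)} - 15642 = \left(1 - 2 \cdot 2 \sqrt{-5}\right) - 15642 = \left(1 - 2 \cdot 2 i \sqrt{5}\right) - 15642 = \left(1 - 4 i \sqrt{5}\right) - 15642 = -15641 - 4 i \sqrt{5}$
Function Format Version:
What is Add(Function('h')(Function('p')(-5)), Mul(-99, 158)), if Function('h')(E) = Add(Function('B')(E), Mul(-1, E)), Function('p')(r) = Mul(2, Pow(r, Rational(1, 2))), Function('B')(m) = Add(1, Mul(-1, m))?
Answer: Add(-15641, Mul(-4, I, Pow(5, Rational(1, 2)))) ≈ Add(-15641., Mul(-8.9443, I))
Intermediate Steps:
Function('h')(E) = Add(1, Mul(-2, E)) (Function('h')(E) = Add(Add(1, Mul(-1, E)), Mul(-1, E)) = Add(1, Mul(-2, E)))
Add(Function('h')(Function('p')(-5)), Mul(-99, 158)) = Add(Add(1, Mul(-2, Mul(2, Pow(-5, Rational(1, 2))))), Mul(-99, 158)) = Add(Add(1, Mul(-2, Mul(2, Mul(I, Pow(5, Rational(1, 2)))))), -15642) = Add(Add(1, Mul(-2, Mul(2, I, Pow(5, Rational(1, 2))))), -15642) = Add(Add(1, Mul(-4, I, Pow(5, Rational(1, 2)))), -15642) = Add(-15641, Mul(-4, I, Pow(5, Rational(1, 2))))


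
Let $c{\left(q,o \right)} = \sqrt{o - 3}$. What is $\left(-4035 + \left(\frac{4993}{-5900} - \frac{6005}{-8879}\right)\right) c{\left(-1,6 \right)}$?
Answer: $- \frac{211386816847 \sqrt{3}}{52386100} \approx -6989.1$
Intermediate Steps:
$c{\left(q,o \right)} = \sqrt{-3 + o}$
$\left(-4035 + \left(\frac{4993}{-5900} - \frac{6005}{-8879}\right)\right) c{\left(-1,6 \right)} = \left(-4035 + \left(\frac{4993}{-5900} - \frac{6005}{-8879}\right)\right) \sqrt{-3 + 6} = \left(-4035 + \left(4993 \left(- \frac{1}{5900}\right) - - \frac{6005}{8879}\right)\right) \sqrt{3} = \left(-4035 + \left(- \frac{4993}{5900} + \frac{6005}{8879}\right)\right) \sqrt{3} = \left(-4035 - \frac{8903347}{52386100}\right) \sqrt{3} = - \frac{211386816847 \sqrt{3}}{52386100}$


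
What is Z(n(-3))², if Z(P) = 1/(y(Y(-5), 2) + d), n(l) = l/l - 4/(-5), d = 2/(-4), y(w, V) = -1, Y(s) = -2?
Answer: 4/9 ≈ 0.44444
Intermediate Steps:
d = -½ (d = 2*(-¼) = -½ ≈ -0.50000)
n(l) = 9/5 (n(l) = 1 - 4*(-⅕) = 1 + ⅘ = 9/5)
Z(P) = -⅔ (Z(P) = 1/(-1 - ½) = 1/(-3/2) = -⅔)
Z(n(-3))² = (-⅔)² = 4/9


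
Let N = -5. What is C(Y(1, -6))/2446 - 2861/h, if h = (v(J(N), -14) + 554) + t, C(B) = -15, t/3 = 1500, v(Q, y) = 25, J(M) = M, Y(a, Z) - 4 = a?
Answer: -7074191/12423234 ≈ -0.56943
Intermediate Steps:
Y(a, Z) = 4 + a
t = 4500 (t = 3*1500 = 4500)
h = 5079 (h = (25 + 554) + 4500 = 579 + 4500 = 5079)
C(Y(1, -6))/2446 - 2861/h = -15/2446 - 2861/5079 = -7074191/12423234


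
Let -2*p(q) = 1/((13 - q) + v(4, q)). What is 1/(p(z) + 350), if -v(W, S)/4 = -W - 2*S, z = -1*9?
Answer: 68/23801 ≈ 0.0028570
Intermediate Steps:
z = -9
v(W, S) = 4*W + 8*S (v(W, S) = -4*(-W - 2*S) = 4*W + 8*S)
p(q) = -1/(2*(29 + 7*q)) (p(q) = -1/(2*((13 - q) + (4*4 + 8*q))) = -1/(2*((13 - q) + (16 + 8*q))) = -1/(2*(29 + 7*q)))
1/(p(z) + 350) = 1/(-1/(58 + 14*(-9)) + 350) = 1/(-1/(58 - 126) + 350) = 1/(-1/(-68) + 350) = 1/(-1*(-1/68) + 350) = 1/(1/68 + 350) = 1/(23801/68) = 68/23801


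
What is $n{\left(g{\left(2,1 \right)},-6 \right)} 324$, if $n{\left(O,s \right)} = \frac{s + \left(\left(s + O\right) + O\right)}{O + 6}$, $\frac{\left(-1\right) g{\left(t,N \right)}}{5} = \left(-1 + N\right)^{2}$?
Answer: $-648$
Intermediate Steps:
$g{\left(t,N \right)} = - 5 \left(-1 + N\right)^{2}$
$n{\left(O,s \right)} = \frac{2 O + 2 s}{6 + O}$ ($n{\left(O,s \right)} = \frac{s + \left(\left(O + s\right) + O\right)}{6 + O} = \frac{s + \left(s + 2 O\right)}{6 + O} = \frac{2 O + 2 s}{6 + O}$)
$n{\left(g{\left(2,1 \right)},-6 \right)} 324 = \frac{2 \left(- 5 \left(-1 + 1\right)^{2} - 6\right)}{6 - 5 \left(-1 + 1\right)^{2}} \cdot 324 = \frac{2 \left(- 5 \cdot 0^{2} - 6\right)}{6 - 5 \cdot 0^{2}} \cdot 324 = \frac{2 \left(\left(-5\right) 0 - 6\right)}{6 - 0} \cdot 324 = \frac{2 \left(0 - 6\right)}{6 + 0} \cdot 324 = 2 \cdot \frac{1}{6} \left(-6\right) 324 = \left(-2\right) 324 = -648$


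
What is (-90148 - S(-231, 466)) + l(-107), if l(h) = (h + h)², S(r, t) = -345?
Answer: -44007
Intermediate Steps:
l(h) = 4*h² (l(h) = (2*h)² = 4*h²)
(-90148 - S(-231, 466)) + l(-107) = (-90148 - 1*(-345)) + 4*(-107)² = (-90148 + 345) + 4*11449 = -89803 + 45796 = -44007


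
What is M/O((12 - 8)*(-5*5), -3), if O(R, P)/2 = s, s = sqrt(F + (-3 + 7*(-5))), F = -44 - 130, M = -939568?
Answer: 234892*I*sqrt(53)/53 ≈ 32265.0*I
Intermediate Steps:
F = -174
s = 2*I*sqrt(53) (s = sqrt(-174 + (-3 + 7*(-5))) = sqrt(-174 + (-3 - 35)) = sqrt(-174 - 38) = sqrt(-212) = 2*I*sqrt(53) ≈ 14.56*I)
O(R, P) = 4*I*sqrt(53) (O(R, P) = 2*(2*I*sqrt(53)) = 4*I*sqrt(53))
M/O((12 - 8)*(-5*5), -3) = -939568*(-I*sqrt(53)/212) = -(-234892)*I*sqrt(53)/53 = 234892*I*sqrt(53)/53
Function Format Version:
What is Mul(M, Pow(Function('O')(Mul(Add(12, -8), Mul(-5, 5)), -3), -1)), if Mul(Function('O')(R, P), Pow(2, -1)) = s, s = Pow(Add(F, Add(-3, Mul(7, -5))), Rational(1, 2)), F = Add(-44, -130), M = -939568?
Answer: Mul(Rational(234892, 53), I, Pow(53, Rational(1, 2))) ≈ Mul(32265., I)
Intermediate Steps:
F = -174
s = Mul(2, I, Pow(53, Rational(1, 2))) (s = Pow(Add(-174, Add(-3, Mul(7, -5))), Rational(1, 2)) = Pow(Add(-174, Add(-3, -35)), Rational(1, 2)) = Pow(Add(-174, -38), Rational(1, 2)) = Pow(-212, Rational(1, 2)) = Mul(2, I, Pow(53, Rational(1, 2))) ≈ Mul(14.560, I))
Function('O')(R, P) = Mul(4, I, Pow(53, Rational(1, 2))) (Function('O')(R, P) = Mul(2, Mul(2, I, Pow(53, Rational(1, 2)))) = Mul(4, I, Pow(53, Rational(1, 2))))
Mul(M, Pow(Function('O')(Mul(Add(12, -8), Mul(-5, 5)), -3), -1)) = Mul(-939568, Pow(Mul(4, I, Pow(53, Rational(1, 2))), -1)) = Mul(-939568, Mul(Rational(-1, 212), I, Pow(53, Rational(1, 2)))) = Mul(Rational(234892, 53), I, Pow(53, Rational(1, 2)))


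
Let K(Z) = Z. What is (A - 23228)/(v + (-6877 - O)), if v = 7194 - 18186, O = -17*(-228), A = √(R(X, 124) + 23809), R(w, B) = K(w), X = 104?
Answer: 23228/21745 - 3*√2657/21745 ≈ 1.0611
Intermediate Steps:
R(w, B) = w
A = 3*√2657 (A = √(104 + 23809) = √23913 = 3*√2657 ≈ 154.64)
O = 3876
v = -10992
(A - 23228)/(v + (-6877 - O)) = (3*√2657 - 23228)/(-10992 + (-6877 - 1*3876)) = (-23228 + 3*√2657)/(-10992 + (-6877 - 3876)) = (-23228 + 3*√2657)/(-10992 - 10753) = (-23228 + 3*√2657)/(-21745) = (-23228 + 3*√2657)*(-1/21745) = 23228/21745 - 3*√2657/21745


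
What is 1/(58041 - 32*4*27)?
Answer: 1/54585 ≈ 1.8320e-5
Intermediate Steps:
1/(58041 - 32*4*27) = 1/(58041 - 128*27) = 1/(58041 - 3456) = 1/54585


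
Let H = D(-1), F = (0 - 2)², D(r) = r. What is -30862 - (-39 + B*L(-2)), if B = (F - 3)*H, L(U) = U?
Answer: -30825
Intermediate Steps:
F = 4 (F = (-2)² = 4)
H = -1
B = -1 (B = (4 - 3)*(-1) = 1*(-1) = -1)
-30862 - (-39 + B*L(-2)) = -30862 - (-39 - 1*(-2)) = -30862 - (-39 + 2) = -30862 - 1*(-37) = -30862 + 37 = -30825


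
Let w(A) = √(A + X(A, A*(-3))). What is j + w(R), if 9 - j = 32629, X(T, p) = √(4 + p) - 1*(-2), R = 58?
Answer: -32620 + √(60 + I*√170) ≈ -32612.0 + 0.83676*I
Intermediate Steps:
X(T, p) = 2 + √(4 + p) (X(T, p) = √(4 + p) + 2 = 2 + √(4 + p))
j = -32620 (j = 9 - 1*32629 = 9 - 32629 = -32620)
w(A) = √(2 + A + √(4 - 3*A)) (w(A) = √(A + (2 + √(4 + A*(-3)))) = √(A + (2 + √(4 - 3*A))) = √(2 + A + √(4 - 3*A)))
j + w(R) = -32620 + √(2 + 58 + √(4 - 3*58)) = -32620 + √(2 + 58 + √(4 - 174)) = -32620 + √(2 + 58 + √(-170)) = -32620 + √(2 + 58 + I*√170) = -32620 + √(60 + I*√170)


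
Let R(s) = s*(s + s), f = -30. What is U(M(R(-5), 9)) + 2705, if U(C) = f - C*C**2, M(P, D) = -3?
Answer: 2702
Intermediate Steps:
R(s) = 2*s**2 (R(s) = s*(2*s) = 2*s**2)
U(C) = -30 - C**3 (U(C) = -30 - C*C**2 = -30 - C**3)
U(M(R(-5), 9)) + 2705 = (-30 - 1*(-3)**3) + 2705 = (-30 - 1*(-27)) + 2705 = (-30 + 27) + 2705 = -3 + 2705 = 2702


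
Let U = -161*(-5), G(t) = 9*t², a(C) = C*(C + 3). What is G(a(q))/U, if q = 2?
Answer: 180/161 ≈ 1.1180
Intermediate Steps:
a(C) = C*(3 + C)
U = 805 (U = -23*(-35) = 805)
G(a(q))/U = (9*(2*(3 + 2))²)/805 = (9*(2*5)²)*(1/805) = (9*10²)*(1/805) = (9*100)*(1/805) = 900*(1/805) = 180/161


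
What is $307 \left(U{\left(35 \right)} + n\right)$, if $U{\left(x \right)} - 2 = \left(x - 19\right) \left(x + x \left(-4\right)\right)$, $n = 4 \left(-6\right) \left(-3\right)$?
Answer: $-493042$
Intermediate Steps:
$n = 72$ ($n = \left(-24\right) \left(-3\right) = 72$)
$U{\left(x \right)} = 2 - 3 x \left(-19 + x\right)$ ($U{\left(x \right)} = 2 + \left(x - 19\right) \left(x + x \left(-4\right)\right) = 2 + \left(-19 + x\right) \left(x - 4 x\right) = 2 + \left(-19 + x\right) \left(- 3 x\right) = 2 - 3 x \left(-19 + x\right)$)
$307 \left(U{\left(35 \right)} + n\right) = 307 \left(\left(2 - 3 \cdot 35^{2} + 57 \cdot 35\right) + 72\right) = 307 \left(\left(2 - 3675 + 1995\right) + 72\right) = 307 \left(-1678 + 72\right) = 307 \left(-1606\right) = -493042$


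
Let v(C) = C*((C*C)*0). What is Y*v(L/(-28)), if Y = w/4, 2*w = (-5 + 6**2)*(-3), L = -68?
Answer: 0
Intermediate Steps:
w = -93/2 (w = ((-5 + 6**2)*(-3))/2 = ((-5 + 36)*(-3))/2 = (31*(-3))/2 = (1/2)*(-93) = -93/2 ≈ -46.500)
v(C) = 0 (v(C) = C*(C**2*0) = C*0 = 0)
Y = -93/8 (Y = -93/2/4 = -93/2*1/4 = -93/8 ≈ -11.625)
Y*v(L/(-28)) = -93/8*0 = 0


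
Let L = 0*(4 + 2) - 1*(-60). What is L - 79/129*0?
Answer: 60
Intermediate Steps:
L = 60 (L = 0*6 + 60 = 0 + 60 = 60)
L - 79/129*0 = 60 - 79/129*0 = 60 + 0 = 60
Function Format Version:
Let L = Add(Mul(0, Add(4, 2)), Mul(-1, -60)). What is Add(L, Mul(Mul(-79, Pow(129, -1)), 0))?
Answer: 60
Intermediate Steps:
L = 60 (L = Add(Mul(0, 6), 60) = Add(0, 60) = 60)
Add(L, Mul(Mul(-79, Pow(129, -1)), 0)) = Add(60, Mul(Mul(-79, Pow(129, -1)), 0)) = Add(60, Mul(Mul(-79, Rational(1, 129)), 0)) = Add(60, Mul(Rational(-79, 129), 0)) = Add(60, 0) = 60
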